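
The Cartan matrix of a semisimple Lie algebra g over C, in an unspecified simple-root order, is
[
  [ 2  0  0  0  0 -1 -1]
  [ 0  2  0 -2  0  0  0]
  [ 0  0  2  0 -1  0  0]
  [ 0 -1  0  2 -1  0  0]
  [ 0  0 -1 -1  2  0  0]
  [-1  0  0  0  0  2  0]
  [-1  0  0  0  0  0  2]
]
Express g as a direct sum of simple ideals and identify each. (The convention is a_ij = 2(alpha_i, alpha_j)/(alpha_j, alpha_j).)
The diagram associated to this matrix has two connected components: the simple roots {alpha_1, alpha_6, alpha_7} form a chain of 3 nodes with single edges (A_3), and {alpha_2, alpha_3, alpha_4, alpha_5} form a chain of 4 nodes with a double edge at one end; the terminal node there is the unique long simple root (C_4). A semisimple Lie algebra decomposes uniquely as the direct sum of simple ideals, one per connected component of its Dynkin diagram, so g ≅ A_3 ⊕ C_4 (dimension 15 + 36 = 51).

type A_3 + type C_4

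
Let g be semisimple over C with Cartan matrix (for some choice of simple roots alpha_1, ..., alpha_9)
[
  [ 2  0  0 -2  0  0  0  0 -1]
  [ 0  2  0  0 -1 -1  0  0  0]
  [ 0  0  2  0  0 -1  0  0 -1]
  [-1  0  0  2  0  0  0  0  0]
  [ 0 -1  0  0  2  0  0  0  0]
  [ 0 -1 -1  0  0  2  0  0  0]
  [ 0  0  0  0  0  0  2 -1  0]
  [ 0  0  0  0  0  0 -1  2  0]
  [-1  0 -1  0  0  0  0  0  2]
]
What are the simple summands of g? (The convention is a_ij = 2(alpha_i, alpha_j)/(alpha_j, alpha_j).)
The diagram associated to this matrix has two connected components: the simple roots {alpha_7, alpha_8} form a chain of 2 nodes with single edges (A_2), and {alpha_1, alpha_2, alpha_3, alpha_4, alpha_5, alpha_6, alpha_9} form a chain of 7 nodes with a double edge at one end; the terminal node there is the unique short simple root (B_7). A semisimple Lie algebra decomposes uniquely as the direct sum of simple ideals, one per connected component of its Dynkin diagram, so g ≅ A_2 ⊕ B_7 (dimension 8 + 105 = 113).

A2 + B7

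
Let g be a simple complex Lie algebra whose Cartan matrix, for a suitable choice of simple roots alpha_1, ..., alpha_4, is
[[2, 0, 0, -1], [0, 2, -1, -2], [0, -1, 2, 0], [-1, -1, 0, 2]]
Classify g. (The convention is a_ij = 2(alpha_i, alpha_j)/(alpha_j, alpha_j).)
The matrix has rank 4 with 2's on the diagonal. Reading the off-diagonal entries as Dynkin edges (a single edge where a_ij = a_ji = -1; a double or triple edge where a_ij * a_ji = 2 or 3), the diagram is a chain of 4 nodes with a double edge between the middle two (F_4). One simple-root ordering that puts it in standard form is (alpha_3, alpha_2, alpha_4, alpha_1). So the algebra is type F_4.

F4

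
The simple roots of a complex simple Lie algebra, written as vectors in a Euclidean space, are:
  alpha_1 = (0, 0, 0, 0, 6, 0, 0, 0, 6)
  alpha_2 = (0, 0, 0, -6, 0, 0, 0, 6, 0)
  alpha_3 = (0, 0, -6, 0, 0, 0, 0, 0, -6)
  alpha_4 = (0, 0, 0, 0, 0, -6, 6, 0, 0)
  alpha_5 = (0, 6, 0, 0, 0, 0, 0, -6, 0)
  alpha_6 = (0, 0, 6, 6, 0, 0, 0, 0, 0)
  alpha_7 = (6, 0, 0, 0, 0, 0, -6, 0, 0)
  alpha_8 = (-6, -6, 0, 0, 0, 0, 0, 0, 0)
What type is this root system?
A8

Compute the Cartan integers a_ij = 2(alpha_i, alpha_j)/(alpha_j, alpha_j); the resulting 8x8 Cartan matrix is
[[2, 0, -1, 0, 0, 0, 0, 0], [0, 2, 0, 0, -1, -1, 0, 0], [-1, 0, 2, 0, 0, -1, 0, 0], [0, 0, 0, 2, 0, 0, -1, 0], [0, -1, 0, 0, 2, 0, 0, -1], [0, -1, -1, 0, 0, 2, 0, 0], [0, 0, 0, -1, 0, 0, 2, -1], [0, 0, 0, 0, -1, 0, -1, 2]].
All simple roots have the same length, so the diagram is simply laced. The associated Dynkin diagram is a chain of 8 nodes with single edges (A_8), so the type is A_8 (the algebra sl(9)).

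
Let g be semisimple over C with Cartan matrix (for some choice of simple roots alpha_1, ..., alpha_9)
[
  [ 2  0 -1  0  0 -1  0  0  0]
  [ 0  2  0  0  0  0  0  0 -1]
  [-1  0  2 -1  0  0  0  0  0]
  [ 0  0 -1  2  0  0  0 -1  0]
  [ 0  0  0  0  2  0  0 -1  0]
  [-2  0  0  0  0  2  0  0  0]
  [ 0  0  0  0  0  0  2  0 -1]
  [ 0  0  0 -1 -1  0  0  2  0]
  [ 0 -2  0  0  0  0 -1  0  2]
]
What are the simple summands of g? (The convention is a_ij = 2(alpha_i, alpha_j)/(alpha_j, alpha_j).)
The diagram associated to this matrix has two connected components: the simple roots {alpha_2, alpha_7, alpha_9} form a chain of 3 nodes with a double edge at one end; the terminal node there is the unique short simple root (B_3), and {alpha_1, alpha_3, alpha_4, alpha_5, alpha_6, alpha_8} form a chain of 6 nodes with a double edge at one end; the terminal node there is the unique long simple root (C_6). A semisimple Lie algebra decomposes uniquely as the direct sum of simple ideals, one per connected component of its Dynkin diagram, so g ≅ B_3 ⊕ C_6 (dimension 21 + 78 = 99).

type B_3 ⊕ type C_6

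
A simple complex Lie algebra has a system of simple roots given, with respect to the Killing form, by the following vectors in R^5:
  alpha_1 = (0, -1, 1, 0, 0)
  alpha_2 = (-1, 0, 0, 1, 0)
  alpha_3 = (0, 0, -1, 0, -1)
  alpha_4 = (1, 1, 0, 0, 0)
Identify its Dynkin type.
A_4

Compute the Cartan integers a_ij = 2(alpha_i, alpha_j)/(alpha_j, alpha_j); the resulting 4x4 Cartan matrix is
[[2, 0, -1, -1], [0, 2, 0, -1], [-1, 0, 2, 0], [-1, -1, 0, 2]].
All simple roots have the same length, so the diagram is simply laced. The associated Dynkin diagram is a chain of 4 nodes with single edges (A_4), so the type is A_4 (the algebra sl(5)).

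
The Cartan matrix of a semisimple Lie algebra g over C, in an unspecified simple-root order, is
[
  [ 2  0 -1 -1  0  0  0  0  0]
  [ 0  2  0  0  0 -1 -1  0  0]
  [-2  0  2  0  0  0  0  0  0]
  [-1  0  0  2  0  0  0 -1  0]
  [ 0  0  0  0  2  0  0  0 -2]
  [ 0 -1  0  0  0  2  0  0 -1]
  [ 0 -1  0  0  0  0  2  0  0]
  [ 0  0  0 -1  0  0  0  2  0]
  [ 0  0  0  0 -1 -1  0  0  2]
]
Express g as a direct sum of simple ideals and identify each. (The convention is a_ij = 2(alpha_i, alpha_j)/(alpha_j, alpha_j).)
The diagram associated to this matrix has two connected components: the simple roots {alpha_1, alpha_3, alpha_4, alpha_8} form a chain of 4 nodes with a double edge at one end; the terminal node there is the unique long simple root (C_4), and {alpha_2, alpha_5, alpha_6, alpha_7, alpha_9} form a chain of 5 nodes with a double edge at one end; the terminal node there is the unique long simple root (C_5). A semisimple Lie algebra decomposes uniquely as the direct sum of simple ideals, one per connected component of its Dynkin diagram, so g ≅ C_4 ⊕ C_5 (dimension 36 + 55 = 91).

type C_4 ⊕ type C_5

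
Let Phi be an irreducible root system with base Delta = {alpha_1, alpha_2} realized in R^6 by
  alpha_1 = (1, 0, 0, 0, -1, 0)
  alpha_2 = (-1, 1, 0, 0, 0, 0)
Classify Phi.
Compute the Cartan integers a_ij = 2(alpha_i, alpha_j)/(alpha_j, alpha_j); the resulting 2x2 Cartan matrix is
[[2, -1], [-1, 2]].
All simple roots have the same length, so the diagram is simply laced. The associated Dynkin diagram is a chain of 2 nodes with single edges (A_2), so the type is A_2 (the algebra sl(3)).

type A_2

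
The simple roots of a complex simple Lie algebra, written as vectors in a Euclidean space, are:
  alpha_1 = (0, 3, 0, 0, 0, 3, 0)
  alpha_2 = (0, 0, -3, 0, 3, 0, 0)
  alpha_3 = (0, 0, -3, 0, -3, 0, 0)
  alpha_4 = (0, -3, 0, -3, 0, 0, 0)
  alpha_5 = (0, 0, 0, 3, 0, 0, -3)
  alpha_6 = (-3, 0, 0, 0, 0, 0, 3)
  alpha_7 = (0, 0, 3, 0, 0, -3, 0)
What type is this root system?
D_7 (so(14))

Compute the Cartan integers a_ij = 2(alpha_i, alpha_j)/(alpha_j, alpha_j); the resulting 7x7 Cartan matrix is
[[2, 0, 0, -1, 0, 0, -1], [0, 2, 0, 0, 0, 0, -1], [0, 0, 2, 0, 0, 0, -1], [-1, 0, 0, 2, -1, 0, 0], [0, 0, 0, -1, 2, -1, 0], [0, 0, 0, 0, -1, 2, 0], [-1, -1, -1, 0, 0, 0, 2]].
All simple roots have the same length, so the diagram is simply laced. The associated Dynkin diagram is a chain of 5 nodes with a fork of two nodes at one end (D_7), so the type is D_7 (the algebra so(14)).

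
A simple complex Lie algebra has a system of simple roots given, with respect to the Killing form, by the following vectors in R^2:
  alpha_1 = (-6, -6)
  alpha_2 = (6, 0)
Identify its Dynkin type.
type B_2

Compute the Cartan integers a_ij = 2(alpha_i, alpha_j)/(alpha_j, alpha_j); the resulting 2x2 Cartan matrix is
[[2, -2], [-1, 2]].
The roots have two lengths (squared-length ratio 2:1); the short ones are alpha_{2}. The associated Dynkin diagram is a chain of 2 nodes with a double edge at one end; the terminal node there is the unique short simple root (B_2), so the type is B_2 (the algebra so(5)).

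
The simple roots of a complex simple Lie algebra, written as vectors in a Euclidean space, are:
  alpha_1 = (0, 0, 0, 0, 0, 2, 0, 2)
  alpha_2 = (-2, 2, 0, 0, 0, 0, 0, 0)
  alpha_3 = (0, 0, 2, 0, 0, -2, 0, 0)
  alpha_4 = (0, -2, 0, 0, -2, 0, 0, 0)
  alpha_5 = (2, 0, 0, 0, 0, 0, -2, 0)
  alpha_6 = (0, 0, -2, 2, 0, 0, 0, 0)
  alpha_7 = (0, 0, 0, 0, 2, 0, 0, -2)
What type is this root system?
Compute the Cartan integers a_ij = 2(alpha_i, alpha_j)/(alpha_j, alpha_j); the resulting 7x7 Cartan matrix is
[[2, 0, -1, 0, 0, 0, -1], [0, 2, 0, -1, -1, 0, 0], [-1, 0, 2, 0, 0, -1, 0], [0, -1, 0, 2, 0, 0, -1], [0, -1, 0, 0, 2, 0, 0], [0, 0, -1, 0, 0, 2, 0], [-1, 0, 0, -1, 0, 0, 2]].
All simple roots have the same length, so the diagram is simply laced. The associated Dynkin diagram is a chain of 7 nodes with single edges (A_7), so the type is A_7 (the algebra sl(8)).

A_7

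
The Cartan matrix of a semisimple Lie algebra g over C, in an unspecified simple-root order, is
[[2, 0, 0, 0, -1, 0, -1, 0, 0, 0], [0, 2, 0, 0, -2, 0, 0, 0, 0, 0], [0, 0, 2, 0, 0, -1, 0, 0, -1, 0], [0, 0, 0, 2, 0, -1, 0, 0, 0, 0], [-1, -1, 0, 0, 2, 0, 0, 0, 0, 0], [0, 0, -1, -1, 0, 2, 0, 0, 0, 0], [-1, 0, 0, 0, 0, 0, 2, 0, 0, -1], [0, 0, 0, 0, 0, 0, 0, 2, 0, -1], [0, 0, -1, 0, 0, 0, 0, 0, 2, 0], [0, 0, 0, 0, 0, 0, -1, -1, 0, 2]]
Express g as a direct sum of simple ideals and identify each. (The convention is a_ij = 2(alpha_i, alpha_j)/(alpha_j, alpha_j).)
The diagram associated to this matrix has two connected components: the simple roots {alpha_3, alpha_4, alpha_6, alpha_9} form a chain of 4 nodes with single edges (A_4), and {alpha_1, alpha_2, alpha_5, alpha_7, alpha_8, alpha_10} form a chain of 6 nodes with a double edge at one end; the terminal node there is the unique long simple root (C_6). A semisimple Lie algebra decomposes uniquely as the direct sum of simple ideals, one per connected component of its Dynkin diagram, so g ≅ A_4 ⊕ C_6 (dimension 24 + 78 = 102).

A_4 (sl(5)) + C_6 (sp(12))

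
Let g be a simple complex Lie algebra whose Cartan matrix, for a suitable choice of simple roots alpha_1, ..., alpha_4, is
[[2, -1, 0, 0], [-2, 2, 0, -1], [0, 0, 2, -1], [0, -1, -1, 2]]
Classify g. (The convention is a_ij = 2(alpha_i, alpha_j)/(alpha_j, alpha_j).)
type B_4

The matrix has rank 4 with 2's on the diagonal. Reading the off-diagonal entries as Dynkin edges (a single edge where a_ij = a_ji = -1; a double or triple edge where a_ij * a_ji = 2 or 3), the diagram is a chain of 4 nodes with a double edge at one end; the terminal node there is the unique short simple root (B_4). One simple-root ordering that puts it in standard form is (alpha_3, alpha_4, alpha_2, alpha_1). So the algebra is type B_4, i.e. so(9).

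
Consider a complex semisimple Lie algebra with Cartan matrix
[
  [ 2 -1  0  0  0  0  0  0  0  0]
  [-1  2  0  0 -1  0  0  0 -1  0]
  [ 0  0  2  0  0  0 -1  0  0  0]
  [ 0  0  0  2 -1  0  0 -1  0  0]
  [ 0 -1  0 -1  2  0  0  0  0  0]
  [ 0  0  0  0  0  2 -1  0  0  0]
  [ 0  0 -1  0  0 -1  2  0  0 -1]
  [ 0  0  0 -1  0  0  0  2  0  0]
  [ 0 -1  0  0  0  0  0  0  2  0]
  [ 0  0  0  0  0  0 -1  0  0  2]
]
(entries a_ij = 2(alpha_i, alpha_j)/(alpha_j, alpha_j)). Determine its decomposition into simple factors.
D_4 (so(8)) + D_6 (so(12))

The diagram associated to this matrix has two connected components: the simple roots {alpha_3, alpha_6, alpha_7, alpha_10} form a chain of 2 nodes with a fork of two nodes at one end (D_4), and {alpha_1, alpha_2, alpha_4, alpha_5, alpha_8, alpha_9} form a chain of 4 nodes with a fork of two nodes at one end (D_6). A semisimple Lie algebra decomposes uniquely as the direct sum of simple ideals, one per connected component of its Dynkin diagram, so g ≅ D_4 ⊕ D_6 (dimension 28 + 66 = 94).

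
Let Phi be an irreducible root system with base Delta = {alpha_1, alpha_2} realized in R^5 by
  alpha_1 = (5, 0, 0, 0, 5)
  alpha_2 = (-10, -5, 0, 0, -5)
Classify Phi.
G2

Compute the Cartan integers a_ij = 2(alpha_i, alpha_j)/(alpha_j, alpha_j); the resulting 2x2 Cartan matrix is
[[2, -1], [-3, 2]].
The roots have two lengths (squared-length ratio 3:1); the short ones are alpha_{1}. The associated Dynkin diagram is two nodes joined by a triple edge (G_2), so the type is G_2.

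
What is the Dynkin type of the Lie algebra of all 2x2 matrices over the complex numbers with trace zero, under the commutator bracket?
This is sl(2), which has dimension 2^2 - 1 = 3 and rank 2 - 1 = 1 (a Cartan subalgebra is the diagonal traceless matrices). In the classification of classical Lie algebras, the special linear algebra sl(n+1) has type A_n; here n = 1, so the Dynkin diagram is a chain of 1 nodes with single edges (A_1). Hence the type is A_1.

A_1 (sl(2))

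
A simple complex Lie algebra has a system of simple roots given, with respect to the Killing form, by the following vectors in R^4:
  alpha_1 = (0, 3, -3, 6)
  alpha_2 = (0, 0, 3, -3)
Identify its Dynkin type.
Compute the Cartan integers a_ij = 2(alpha_i, alpha_j)/(alpha_j, alpha_j); the resulting 2x2 Cartan matrix is
[[2, -3], [-1, 2]].
The roots have two lengths (squared-length ratio 3:1); the short ones are alpha_{2}. The associated Dynkin diagram is two nodes joined by a triple edge (G_2), so the type is G_2.

G_2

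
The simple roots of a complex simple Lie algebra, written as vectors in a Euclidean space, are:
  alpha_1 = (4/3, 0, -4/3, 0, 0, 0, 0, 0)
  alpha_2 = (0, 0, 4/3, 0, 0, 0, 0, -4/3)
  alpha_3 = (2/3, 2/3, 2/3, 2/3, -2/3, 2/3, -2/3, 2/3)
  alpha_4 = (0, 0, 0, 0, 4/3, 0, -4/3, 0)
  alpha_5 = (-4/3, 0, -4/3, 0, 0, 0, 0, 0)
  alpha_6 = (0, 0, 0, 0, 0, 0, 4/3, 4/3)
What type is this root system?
E_6

Compute the Cartan integers a_ij = 2(alpha_i, alpha_j)/(alpha_j, alpha_j); the resulting 6x6 Cartan matrix is
[[2, -1, 0, 0, 0, 0], [-1, 2, 0, 0, -1, -1], [0, 0, 2, 0, -1, 0], [0, 0, 0, 2, 0, -1], [0, -1, -1, 0, 2, 0], [0, -1, 0, -1, 0, 2]].
All simple roots have the same length, so the diagram is simply laced. The associated Dynkin diagram is a chain of 5 nodes with one extra node attached to the third node from one end (E_6), so the type is E_6.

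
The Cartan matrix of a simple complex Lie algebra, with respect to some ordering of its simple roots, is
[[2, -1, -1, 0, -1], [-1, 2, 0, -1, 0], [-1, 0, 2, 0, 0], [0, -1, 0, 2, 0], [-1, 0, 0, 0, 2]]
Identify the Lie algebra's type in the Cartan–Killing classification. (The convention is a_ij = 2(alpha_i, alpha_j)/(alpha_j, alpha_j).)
The matrix has rank 5 with 2's on the diagonal. Reading the off-diagonal entries as Dynkin edges (a single edge where a_ij = a_ji = -1; a double or triple edge where a_ij * a_ji = 2 or 3), the diagram is a chain of 3 nodes with a fork of two nodes at one end (D_5). One simple-root ordering that puts it in standard form is (alpha_4, alpha_2, alpha_1, alpha_5, alpha_3). So the algebra is type D_5, i.e. so(10).

type D_5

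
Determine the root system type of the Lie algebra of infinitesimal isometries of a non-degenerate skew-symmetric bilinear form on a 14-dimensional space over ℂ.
This is sp(14), which has dimension 14(14+1)/2 = 105 and rank 14/2 = 7. In the classification of classical Lie algebras, the symplectic algebra sp(2n) has type C_n; here n = 7, so the Dynkin diagram is a chain of 7 nodes with a double edge at one end; the terminal node there is the unique long simple root (C_7). Hence the type is C_7.

C_7 (sp(14))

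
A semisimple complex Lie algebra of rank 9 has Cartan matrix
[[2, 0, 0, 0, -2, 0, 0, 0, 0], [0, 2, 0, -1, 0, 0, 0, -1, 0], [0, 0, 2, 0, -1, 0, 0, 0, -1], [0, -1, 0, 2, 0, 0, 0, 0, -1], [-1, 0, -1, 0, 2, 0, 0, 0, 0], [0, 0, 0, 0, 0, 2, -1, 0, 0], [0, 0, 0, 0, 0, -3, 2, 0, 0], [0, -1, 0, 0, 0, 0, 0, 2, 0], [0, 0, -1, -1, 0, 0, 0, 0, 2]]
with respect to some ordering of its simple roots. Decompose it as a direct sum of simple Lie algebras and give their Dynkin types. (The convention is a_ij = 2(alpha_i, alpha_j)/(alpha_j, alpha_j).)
The diagram associated to this matrix has two connected components: the simple roots {alpha_1, alpha_2, alpha_3, alpha_4, alpha_5, alpha_8, alpha_9} form a chain of 7 nodes with a double edge at one end; the terminal node there is the unique long simple root (C_7), and {alpha_6, alpha_7} form two nodes joined by a triple edge (G_2). A semisimple Lie algebra decomposes uniquely as the direct sum of simple ideals, one per connected component of its Dynkin diagram, so g ≅ C_7 ⊕ G_2 (dimension 105 + 14 = 119).

C_7 ⊕ G_2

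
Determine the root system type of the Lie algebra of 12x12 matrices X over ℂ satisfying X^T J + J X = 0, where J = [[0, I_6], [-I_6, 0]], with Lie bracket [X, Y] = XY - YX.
This is sp(12), which has dimension 12(12+1)/2 = 78 and rank 12/2 = 6. In the classification of classical Lie algebras, the symplectic algebra sp(2n) has type C_n; here n = 6, so the Dynkin diagram is a chain of 6 nodes with a double edge at one end; the terminal node there is the unique long simple root (C_6). Hence the type is C_6.

C_6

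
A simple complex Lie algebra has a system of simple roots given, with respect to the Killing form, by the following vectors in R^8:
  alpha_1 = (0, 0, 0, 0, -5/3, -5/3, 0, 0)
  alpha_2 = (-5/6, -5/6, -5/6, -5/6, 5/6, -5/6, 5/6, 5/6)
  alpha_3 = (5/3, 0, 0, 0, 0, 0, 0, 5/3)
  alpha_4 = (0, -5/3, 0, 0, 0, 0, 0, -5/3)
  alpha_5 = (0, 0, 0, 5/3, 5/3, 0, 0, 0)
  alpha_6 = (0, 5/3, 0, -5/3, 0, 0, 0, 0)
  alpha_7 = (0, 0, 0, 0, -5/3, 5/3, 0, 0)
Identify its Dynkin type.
type E_7

Compute the Cartan integers a_ij = 2(alpha_i, alpha_j)/(alpha_j, alpha_j); the resulting 7x7 Cartan matrix is
[[2, 0, 0, 0, -1, 0, 0], [0, 2, 0, 0, 0, 0, -1], [0, 0, 2, -1, 0, 0, 0], [0, 0, -1, 2, 0, -1, 0], [-1, 0, 0, 0, 2, -1, -1], [0, 0, 0, -1, -1, 2, 0], [0, -1, 0, 0, -1, 0, 2]].
All simple roots have the same length, so the diagram is simply laced. The associated Dynkin diagram is a chain of 6 nodes with one extra node attached to the third node from one end (E_7), so the type is E_7.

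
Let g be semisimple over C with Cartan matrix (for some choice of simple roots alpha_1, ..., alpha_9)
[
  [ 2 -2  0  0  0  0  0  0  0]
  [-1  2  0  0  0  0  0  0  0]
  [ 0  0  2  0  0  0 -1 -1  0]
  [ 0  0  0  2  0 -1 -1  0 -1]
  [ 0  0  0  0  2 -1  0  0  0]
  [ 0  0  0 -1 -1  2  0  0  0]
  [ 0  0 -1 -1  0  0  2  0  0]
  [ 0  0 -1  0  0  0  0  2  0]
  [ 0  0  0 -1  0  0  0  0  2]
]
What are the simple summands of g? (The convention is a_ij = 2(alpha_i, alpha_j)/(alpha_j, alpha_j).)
The diagram associated to this matrix has two connected components: the simple roots {alpha_1, alpha_2} form a chain of 2 nodes with a double edge at one end; the terminal node there is the unique short simple root (B_2), and {alpha_3, alpha_4, alpha_5, alpha_6, alpha_7, alpha_8, alpha_9} form a chain of 6 nodes with one extra node attached to the third node from one end (E_7). A semisimple Lie algebra decomposes uniquely as the direct sum of simple ideals, one per connected component of its Dynkin diagram, so g ≅ B_2 ⊕ E_7 (dimension 10 + 133 = 143).

B_2 (so(5)) ⊕ E_7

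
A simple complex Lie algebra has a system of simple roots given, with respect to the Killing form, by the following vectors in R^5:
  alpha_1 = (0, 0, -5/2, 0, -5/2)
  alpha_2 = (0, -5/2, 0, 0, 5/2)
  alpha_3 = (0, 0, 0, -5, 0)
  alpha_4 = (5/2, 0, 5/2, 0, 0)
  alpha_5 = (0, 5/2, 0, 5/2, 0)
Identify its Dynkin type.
Compute the Cartan integers a_ij = 2(alpha_i, alpha_j)/(alpha_j, alpha_j); the resulting 5x5 Cartan matrix is
[[2, -1, 0, -1, 0], [-1, 2, 0, 0, -1], [0, 0, 2, 0, -2], [-1, 0, 0, 2, 0], [0, -1, -1, 0, 2]].
The roots have two lengths (squared-length ratio 2:1); the short ones are alpha_{1,2,4,5}. The associated Dynkin diagram is a chain of 5 nodes with a double edge at one end; the terminal node there is the unique long simple root (C_5), so the type is C_5 (the algebra sp(10)).

C_5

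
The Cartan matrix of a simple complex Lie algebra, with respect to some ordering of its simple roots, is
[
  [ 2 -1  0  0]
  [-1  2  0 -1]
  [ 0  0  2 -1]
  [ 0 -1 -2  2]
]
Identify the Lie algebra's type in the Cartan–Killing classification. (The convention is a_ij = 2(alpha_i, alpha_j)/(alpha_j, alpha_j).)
type B_4

The matrix has rank 4 with 2's on the diagonal. Reading the off-diagonal entries as Dynkin edges (a single edge where a_ij = a_ji = -1; a double or triple edge where a_ij * a_ji = 2 or 3), the diagram is a chain of 4 nodes with a double edge at one end; the terminal node there is the unique short simple root (B_4). One simple-root ordering that puts it in standard form is (alpha_1, alpha_2, alpha_4, alpha_3). So the algebra is type B_4, i.e. so(9).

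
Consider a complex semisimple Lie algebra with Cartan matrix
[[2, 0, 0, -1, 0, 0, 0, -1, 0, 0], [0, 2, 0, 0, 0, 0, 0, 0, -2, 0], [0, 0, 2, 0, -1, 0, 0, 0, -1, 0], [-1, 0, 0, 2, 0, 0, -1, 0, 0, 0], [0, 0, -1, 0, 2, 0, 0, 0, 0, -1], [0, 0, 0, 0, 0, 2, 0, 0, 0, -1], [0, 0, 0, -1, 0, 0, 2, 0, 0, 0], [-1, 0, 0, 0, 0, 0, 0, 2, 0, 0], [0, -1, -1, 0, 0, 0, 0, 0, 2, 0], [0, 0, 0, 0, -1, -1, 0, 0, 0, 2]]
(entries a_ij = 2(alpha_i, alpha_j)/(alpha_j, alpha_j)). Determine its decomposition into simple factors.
The diagram associated to this matrix has two connected components: the simple roots {alpha_1, alpha_4, alpha_7, alpha_8} form a chain of 4 nodes with single edges (A_4), and {alpha_2, alpha_3, alpha_5, alpha_6, alpha_9, alpha_10} form a chain of 6 nodes with a double edge at one end; the terminal node there is the unique long simple root (C_6). A semisimple Lie algebra decomposes uniquely as the direct sum of simple ideals, one per connected component of its Dynkin diagram, so g ≅ A_4 ⊕ C_6 (dimension 24 + 78 = 102).

A4 + C6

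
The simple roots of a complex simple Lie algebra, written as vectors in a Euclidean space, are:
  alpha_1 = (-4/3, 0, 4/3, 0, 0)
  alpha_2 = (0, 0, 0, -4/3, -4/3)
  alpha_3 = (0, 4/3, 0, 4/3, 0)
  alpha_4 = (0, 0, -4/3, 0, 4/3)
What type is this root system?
type A_4

Compute the Cartan integers a_ij = 2(alpha_i, alpha_j)/(alpha_j, alpha_j); the resulting 4x4 Cartan matrix is
[[2, 0, 0, -1], [0, 2, -1, -1], [0, -1, 2, 0], [-1, -1, 0, 2]].
All simple roots have the same length, so the diagram is simply laced. The associated Dynkin diagram is a chain of 4 nodes with single edges (A_4), so the type is A_4 (the algebra sl(5)).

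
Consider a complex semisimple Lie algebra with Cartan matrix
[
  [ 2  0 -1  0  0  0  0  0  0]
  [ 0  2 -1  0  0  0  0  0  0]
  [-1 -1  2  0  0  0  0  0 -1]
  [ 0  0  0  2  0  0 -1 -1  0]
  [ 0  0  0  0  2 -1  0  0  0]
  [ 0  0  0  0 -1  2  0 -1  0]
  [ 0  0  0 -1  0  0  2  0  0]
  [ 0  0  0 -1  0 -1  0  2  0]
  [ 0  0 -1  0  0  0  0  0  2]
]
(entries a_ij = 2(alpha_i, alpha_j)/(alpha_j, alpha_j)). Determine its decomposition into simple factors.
The diagram associated to this matrix has two connected components: the simple roots {alpha_4, alpha_5, alpha_6, alpha_7, alpha_8} form a chain of 5 nodes with single edges (A_5), and {alpha_1, alpha_2, alpha_3, alpha_9} form a chain of 2 nodes with a fork of two nodes at one end (D_4). A semisimple Lie algebra decomposes uniquely as the direct sum of simple ideals, one per connected component of its Dynkin diagram, so g ≅ A_5 ⊕ D_4 (dimension 35 + 28 = 63).

A5 + D4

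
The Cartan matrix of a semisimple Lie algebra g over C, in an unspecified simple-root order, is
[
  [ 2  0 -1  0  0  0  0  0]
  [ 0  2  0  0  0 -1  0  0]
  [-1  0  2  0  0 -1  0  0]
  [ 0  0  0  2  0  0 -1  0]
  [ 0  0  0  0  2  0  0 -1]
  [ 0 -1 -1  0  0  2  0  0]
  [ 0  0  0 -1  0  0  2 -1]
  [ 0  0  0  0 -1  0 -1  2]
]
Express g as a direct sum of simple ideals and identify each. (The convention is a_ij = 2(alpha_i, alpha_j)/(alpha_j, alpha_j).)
The diagram associated to this matrix has two connected components: the simple roots {alpha_4, alpha_5, alpha_7, alpha_8} form a chain of 4 nodes with single edges (A_4), and {alpha_1, alpha_2, alpha_3, alpha_6} form a chain of 4 nodes with single edges (A_4). A semisimple Lie algebra decomposes uniquely as the direct sum of simple ideals, one per connected component of its Dynkin diagram, so g ≅ A_4 ⊕ A_4 (dimension 24 + 24 = 48).

A_4 ⊕ A_4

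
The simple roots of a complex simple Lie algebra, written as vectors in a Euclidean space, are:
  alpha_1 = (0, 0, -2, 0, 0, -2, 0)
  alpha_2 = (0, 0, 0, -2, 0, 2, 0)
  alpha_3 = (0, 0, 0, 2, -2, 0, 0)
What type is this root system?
Compute the Cartan integers a_ij = 2(alpha_i, alpha_j)/(alpha_j, alpha_j); the resulting 3x3 Cartan matrix is
[[2, -1, 0], [-1, 2, -1], [0, -1, 2]].
All simple roots have the same length, so the diagram is simply laced. The associated Dynkin diagram is a chain of 3 nodes with single edges (A_3), so the type is A_3 (the algebra sl(4)).

type A_3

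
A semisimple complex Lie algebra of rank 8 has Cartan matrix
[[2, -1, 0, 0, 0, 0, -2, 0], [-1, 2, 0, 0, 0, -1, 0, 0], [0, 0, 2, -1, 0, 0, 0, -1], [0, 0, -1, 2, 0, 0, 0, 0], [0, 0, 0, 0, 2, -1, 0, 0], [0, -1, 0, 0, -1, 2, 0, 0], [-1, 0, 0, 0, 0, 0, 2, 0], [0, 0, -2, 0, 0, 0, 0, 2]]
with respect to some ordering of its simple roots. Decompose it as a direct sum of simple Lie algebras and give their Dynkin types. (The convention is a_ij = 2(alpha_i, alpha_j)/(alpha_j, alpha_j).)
The diagram associated to this matrix has two connected components: the simple roots {alpha_1, alpha_2, alpha_5, alpha_6, alpha_7} form a chain of 5 nodes with a double edge at one end; the terminal node there is the unique short simple root (B_5), and {alpha_3, alpha_4, alpha_8} form a chain of 3 nodes with a double edge at one end; the terminal node there is the unique long simple root (C_3). A semisimple Lie algebra decomposes uniquely as the direct sum of simple ideals, one per connected component of its Dynkin diagram, so g ≅ B_5 ⊕ C_3 (dimension 55 + 21 = 76).

B_5 ⊕ C_3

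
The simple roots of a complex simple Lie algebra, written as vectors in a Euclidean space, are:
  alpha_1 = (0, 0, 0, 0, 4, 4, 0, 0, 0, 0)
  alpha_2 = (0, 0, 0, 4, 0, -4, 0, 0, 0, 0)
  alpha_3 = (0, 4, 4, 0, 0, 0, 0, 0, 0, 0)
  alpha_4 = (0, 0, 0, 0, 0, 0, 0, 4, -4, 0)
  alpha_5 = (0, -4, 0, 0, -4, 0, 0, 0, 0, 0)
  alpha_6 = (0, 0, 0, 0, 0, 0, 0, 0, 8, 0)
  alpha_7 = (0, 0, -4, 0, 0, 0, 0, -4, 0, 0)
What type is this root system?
C_7 (sp(14))

Compute the Cartan integers a_ij = 2(alpha_i, alpha_j)/(alpha_j, alpha_j); the resulting 7x7 Cartan matrix is
[[2, -1, 0, 0, -1, 0, 0], [-1, 2, 0, 0, 0, 0, 0], [0, 0, 2, 0, -1, 0, -1], [0, 0, 0, 2, 0, -1, -1], [-1, 0, -1, 0, 2, 0, 0], [0, 0, 0, -2, 0, 2, 0], [0, 0, -1, -1, 0, 0, 2]].
The roots have two lengths (squared-length ratio 2:1); the short ones are alpha_{1,2,3,4,5,7}. The associated Dynkin diagram is a chain of 7 nodes with a double edge at one end; the terminal node there is the unique long simple root (C_7), so the type is C_7 (the algebra sp(14)).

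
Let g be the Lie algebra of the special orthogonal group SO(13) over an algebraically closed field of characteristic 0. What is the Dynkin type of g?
B_6

This is so(13) with 13 odd, which has dimension 13(13-1)/2 = 78 and rank (13-1)/2 = 6. In the classification of classical Lie algebras, the orthogonal algebra so(2n+1) in an odd number of variables has type B_n; here n = 6, so the Dynkin diagram is a chain of 6 nodes with a double edge at one end; the terminal node there is the unique short simple root (B_6). Hence the type is B_6.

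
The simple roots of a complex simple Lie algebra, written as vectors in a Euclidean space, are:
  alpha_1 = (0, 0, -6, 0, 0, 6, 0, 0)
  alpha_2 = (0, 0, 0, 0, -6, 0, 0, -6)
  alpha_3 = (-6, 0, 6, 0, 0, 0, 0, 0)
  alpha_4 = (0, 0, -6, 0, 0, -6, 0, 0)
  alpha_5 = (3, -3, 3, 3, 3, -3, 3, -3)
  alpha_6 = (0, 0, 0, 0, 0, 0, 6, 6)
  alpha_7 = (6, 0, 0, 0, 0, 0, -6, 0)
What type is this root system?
E_7

Compute the Cartan integers a_ij = 2(alpha_i, alpha_j)/(alpha_j, alpha_j); the resulting 7x7 Cartan matrix is
[[2, 0, -1, 0, -1, 0, 0], [0, 2, 0, 0, 0, -1, 0], [-1, 0, 2, -1, 0, 0, -1], [0, 0, -1, 2, 0, 0, 0], [-1, 0, 0, 0, 2, 0, 0], [0, -1, 0, 0, 0, 2, -1], [0, 0, -1, 0, 0, -1, 2]].
All simple roots have the same length, so the diagram is simply laced. The associated Dynkin diagram is a chain of 6 nodes with one extra node attached to the third node from one end (E_7), so the type is E_7.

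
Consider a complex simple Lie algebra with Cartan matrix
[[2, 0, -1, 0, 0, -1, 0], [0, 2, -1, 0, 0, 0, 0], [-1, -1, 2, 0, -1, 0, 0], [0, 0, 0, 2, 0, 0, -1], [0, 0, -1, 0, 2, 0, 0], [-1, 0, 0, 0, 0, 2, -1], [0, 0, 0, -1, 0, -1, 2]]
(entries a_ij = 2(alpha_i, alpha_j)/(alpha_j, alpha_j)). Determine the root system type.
The matrix has rank 7 with 2's on the diagonal. Reading the off-diagonal entries as Dynkin edges (a single edge where a_ij = a_ji = -1; a double or triple edge where a_ij * a_ji = 2 or 3), the diagram is a chain of 5 nodes with a fork of two nodes at one end (D_7). One simple-root ordering that puts it in standard form is (alpha_4, alpha_7, alpha_6, alpha_1, alpha_3, alpha_2, alpha_5). So the algebra is type D_7, i.e. so(14).

type D_7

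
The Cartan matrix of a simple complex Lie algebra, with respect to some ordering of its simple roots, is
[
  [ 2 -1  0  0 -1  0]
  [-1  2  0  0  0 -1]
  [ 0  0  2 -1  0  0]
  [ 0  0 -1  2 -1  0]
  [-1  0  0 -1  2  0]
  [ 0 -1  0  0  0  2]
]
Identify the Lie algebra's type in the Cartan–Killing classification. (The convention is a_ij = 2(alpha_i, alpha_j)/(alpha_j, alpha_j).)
A_6

The matrix has rank 6 with 2's on the diagonal. Reading the off-diagonal entries as Dynkin edges (a single edge where a_ij = a_ji = -1; a double or triple edge where a_ij * a_ji = 2 or 3), the diagram is a chain of 6 nodes with single edges (A_6). One simple-root ordering that puts it in standard form is (alpha_6, alpha_2, alpha_1, alpha_5, alpha_4, alpha_3). So the algebra is type A_6, i.e. sl(7).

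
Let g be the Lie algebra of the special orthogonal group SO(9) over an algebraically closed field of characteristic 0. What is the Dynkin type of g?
This is so(9) with 9 odd, which has dimension 9(9-1)/2 = 36 and rank (9-1)/2 = 4. In the classification of classical Lie algebras, the orthogonal algebra so(2n+1) in an odd number of variables has type B_n; here n = 4, so the Dynkin diagram is a chain of 4 nodes with a double edge at one end; the terminal node there is the unique short simple root (B_4). Hence the type is B_4.

B_4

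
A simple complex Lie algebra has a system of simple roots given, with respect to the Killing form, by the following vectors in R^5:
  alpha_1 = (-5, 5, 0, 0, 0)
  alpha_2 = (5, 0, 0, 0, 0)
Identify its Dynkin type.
type B_2

Compute the Cartan integers a_ij = 2(alpha_i, alpha_j)/(alpha_j, alpha_j); the resulting 2x2 Cartan matrix is
[[2, -2], [-1, 2]].
The roots have two lengths (squared-length ratio 2:1); the short ones are alpha_{2}. The associated Dynkin diagram is a chain of 2 nodes with a double edge at one end; the terminal node there is the unique short simple root (B_2), so the type is B_2 (the algebra so(5)).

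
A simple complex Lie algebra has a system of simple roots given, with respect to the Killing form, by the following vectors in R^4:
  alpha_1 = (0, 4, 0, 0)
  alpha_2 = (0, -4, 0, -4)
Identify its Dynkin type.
B2

Compute the Cartan integers a_ij = 2(alpha_i, alpha_j)/(alpha_j, alpha_j); the resulting 2x2 Cartan matrix is
[[2, -1], [-2, 2]].
The roots have two lengths (squared-length ratio 2:1); the short ones are alpha_{1}. The associated Dynkin diagram is a chain of 2 nodes with a double edge at one end; the terminal node there is the unique short simple root (B_2), so the type is B_2 (the algebra so(5)).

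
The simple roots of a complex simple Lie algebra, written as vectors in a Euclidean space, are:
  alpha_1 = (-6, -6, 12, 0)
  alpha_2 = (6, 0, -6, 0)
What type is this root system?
Compute the Cartan integers a_ij = 2(alpha_i, alpha_j)/(alpha_j, alpha_j); the resulting 2x2 Cartan matrix is
[[2, -3], [-1, 2]].
The roots have two lengths (squared-length ratio 3:1); the short ones are alpha_{2}. The associated Dynkin diagram is two nodes joined by a triple edge (G_2), so the type is G_2.

type G_2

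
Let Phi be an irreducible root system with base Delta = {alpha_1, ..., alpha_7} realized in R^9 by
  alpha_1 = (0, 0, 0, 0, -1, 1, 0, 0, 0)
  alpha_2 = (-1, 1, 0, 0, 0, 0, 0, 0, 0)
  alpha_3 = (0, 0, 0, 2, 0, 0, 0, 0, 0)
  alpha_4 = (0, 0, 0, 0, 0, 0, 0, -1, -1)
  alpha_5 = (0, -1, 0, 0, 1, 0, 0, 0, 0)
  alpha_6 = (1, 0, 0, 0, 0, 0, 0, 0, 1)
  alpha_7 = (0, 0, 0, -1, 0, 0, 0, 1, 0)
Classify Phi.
C7

Compute the Cartan integers a_ij = 2(alpha_i, alpha_j)/(alpha_j, alpha_j); the resulting 7x7 Cartan matrix is
[[2, 0, 0, 0, -1, 0, 0], [0, 2, 0, 0, -1, -1, 0], [0, 0, 2, 0, 0, 0, -2], [0, 0, 0, 2, 0, -1, -1], [-1, -1, 0, 0, 2, 0, 0], [0, -1, 0, -1, 0, 2, 0], [0, 0, -1, -1, 0, 0, 2]].
The roots have two lengths (squared-length ratio 2:1); the short ones are alpha_{1,2,4,5,6,7}. The associated Dynkin diagram is a chain of 7 nodes with a double edge at one end; the terminal node there is the unique long simple root (C_7), so the type is C_7 (the algebra sp(14)).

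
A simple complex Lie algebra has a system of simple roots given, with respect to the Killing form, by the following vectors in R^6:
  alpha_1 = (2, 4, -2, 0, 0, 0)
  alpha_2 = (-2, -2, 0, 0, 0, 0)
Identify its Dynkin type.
G_2

Compute the Cartan integers a_ij = 2(alpha_i, alpha_j)/(alpha_j, alpha_j); the resulting 2x2 Cartan matrix is
[[2, -3], [-1, 2]].
The roots have two lengths (squared-length ratio 3:1); the short ones are alpha_{2}. The associated Dynkin diagram is two nodes joined by a triple edge (G_2), so the type is G_2.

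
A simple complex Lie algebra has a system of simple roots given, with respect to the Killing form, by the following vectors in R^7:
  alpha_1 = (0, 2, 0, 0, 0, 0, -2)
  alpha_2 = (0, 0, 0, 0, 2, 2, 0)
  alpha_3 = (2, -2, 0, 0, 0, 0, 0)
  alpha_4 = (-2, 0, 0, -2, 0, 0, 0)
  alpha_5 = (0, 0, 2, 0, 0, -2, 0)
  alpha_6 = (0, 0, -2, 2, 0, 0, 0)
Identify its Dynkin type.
A_6 (sl(7))

Compute the Cartan integers a_ij = 2(alpha_i, alpha_j)/(alpha_j, alpha_j); the resulting 6x6 Cartan matrix is
[[2, 0, -1, 0, 0, 0], [0, 2, 0, 0, -1, 0], [-1, 0, 2, -1, 0, 0], [0, 0, -1, 2, 0, -1], [0, -1, 0, 0, 2, -1], [0, 0, 0, -1, -1, 2]].
All simple roots have the same length, so the diagram is simply laced. The associated Dynkin diagram is a chain of 6 nodes with single edges (A_6), so the type is A_6 (the algebra sl(7)).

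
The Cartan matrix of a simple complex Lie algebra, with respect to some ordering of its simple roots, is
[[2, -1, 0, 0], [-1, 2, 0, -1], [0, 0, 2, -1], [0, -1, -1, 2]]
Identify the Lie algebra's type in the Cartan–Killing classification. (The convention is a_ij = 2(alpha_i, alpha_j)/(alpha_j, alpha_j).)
type A_4

The matrix has rank 4 with 2's on the diagonal. Reading the off-diagonal entries as Dynkin edges (a single edge where a_ij = a_ji = -1; a double or triple edge where a_ij * a_ji = 2 or 3), the diagram is a chain of 4 nodes with single edges (A_4). One simple-root ordering that puts it in standard form is (alpha_3, alpha_4, alpha_2, alpha_1). So the algebra is type A_4, i.e. sl(5).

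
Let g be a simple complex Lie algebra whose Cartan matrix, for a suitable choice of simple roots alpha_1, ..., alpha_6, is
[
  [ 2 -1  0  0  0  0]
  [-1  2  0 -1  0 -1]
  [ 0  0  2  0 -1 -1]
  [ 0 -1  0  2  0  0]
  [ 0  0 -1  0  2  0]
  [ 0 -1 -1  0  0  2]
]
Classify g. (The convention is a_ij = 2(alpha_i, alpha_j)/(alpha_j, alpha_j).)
D_6 (so(12))

The matrix has rank 6 with 2's on the diagonal. Reading the off-diagonal entries as Dynkin edges (a single edge where a_ij = a_ji = -1; a double or triple edge where a_ij * a_ji = 2 or 3), the diagram is a chain of 4 nodes with a fork of two nodes at one end (D_6). One simple-root ordering that puts it in standard form is (alpha_5, alpha_3, alpha_6, alpha_2, alpha_1, alpha_4). So the algebra is type D_6, i.e. so(12).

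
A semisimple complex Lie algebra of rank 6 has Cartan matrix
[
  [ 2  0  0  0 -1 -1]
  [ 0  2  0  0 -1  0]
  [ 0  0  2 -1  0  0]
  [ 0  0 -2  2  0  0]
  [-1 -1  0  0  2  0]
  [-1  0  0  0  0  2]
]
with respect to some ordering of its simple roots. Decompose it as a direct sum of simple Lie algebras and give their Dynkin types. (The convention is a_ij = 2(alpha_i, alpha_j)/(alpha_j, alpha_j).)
type A_4 ⊕ type B_2

The diagram associated to this matrix has two connected components: the simple roots {alpha_1, alpha_2, alpha_5, alpha_6} form a chain of 4 nodes with single edges (A_4), and {alpha_3, alpha_4} form a chain of 2 nodes with a double edge at one end; the terminal node there is the unique short simple root (B_2). A semisimple Lie algebra decomposes uniquely as the direct sum of simple ideals, one per connected component of its Dynkin diagram, so g ≅ A_4 ⊕ B_2 (dimension 24 + 10 = 34).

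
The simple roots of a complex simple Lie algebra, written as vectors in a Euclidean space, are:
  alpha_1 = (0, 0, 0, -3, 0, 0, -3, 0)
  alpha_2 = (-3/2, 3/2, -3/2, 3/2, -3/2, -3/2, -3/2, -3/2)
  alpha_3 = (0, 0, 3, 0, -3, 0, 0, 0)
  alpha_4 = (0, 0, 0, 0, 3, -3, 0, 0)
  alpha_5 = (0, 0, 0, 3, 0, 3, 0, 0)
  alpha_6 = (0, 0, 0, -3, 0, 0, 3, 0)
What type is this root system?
E6

Compute the Cartan integers a_ij = 2(alpha_i, alpha_j)/(alpha_j, alpha_j); the resulting 6x6 Cartan matrix is
[[2, 0, 0, 0, -1, 0], [0, 2, 0, 0, 0, -1], [0, 0, 2, -1, 0, 0], [0, 0, -1, 2, -1, 0], [-1, 0, 0, -1, 2, -1], [0, -1, 0, 0, -1, 2]].
All simple roots have the same length, so the diagram is simply laced. The associated Dynkin diagram is a chain of 5 nodes with one extra node attached to the third node from one end (E_6), so the type is E_6.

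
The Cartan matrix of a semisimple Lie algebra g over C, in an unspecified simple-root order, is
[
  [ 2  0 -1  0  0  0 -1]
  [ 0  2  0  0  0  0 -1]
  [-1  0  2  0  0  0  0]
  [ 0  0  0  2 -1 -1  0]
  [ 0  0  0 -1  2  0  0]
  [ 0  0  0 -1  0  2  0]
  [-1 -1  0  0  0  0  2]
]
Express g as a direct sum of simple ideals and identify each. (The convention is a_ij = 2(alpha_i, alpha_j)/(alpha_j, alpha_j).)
The diagram associated to this matrix has two connected components: the simple roots {alpha_4, alpha_5, alpha_6} form a chain of 3 nodes with single edges (A_3), and {alpha_1, alpha_2, alpha_3, alpha_7} form a chain of 4 nodes with single edges (A_4). A semisimple Lie algebra decomposes uniquely as the direct sum of simple ideals, one per connected component of its Dynkin diagram, so g ≅ A_3 ⊕ A_4 (dimension 15 + 24 = 39).

A3 ⊕ A4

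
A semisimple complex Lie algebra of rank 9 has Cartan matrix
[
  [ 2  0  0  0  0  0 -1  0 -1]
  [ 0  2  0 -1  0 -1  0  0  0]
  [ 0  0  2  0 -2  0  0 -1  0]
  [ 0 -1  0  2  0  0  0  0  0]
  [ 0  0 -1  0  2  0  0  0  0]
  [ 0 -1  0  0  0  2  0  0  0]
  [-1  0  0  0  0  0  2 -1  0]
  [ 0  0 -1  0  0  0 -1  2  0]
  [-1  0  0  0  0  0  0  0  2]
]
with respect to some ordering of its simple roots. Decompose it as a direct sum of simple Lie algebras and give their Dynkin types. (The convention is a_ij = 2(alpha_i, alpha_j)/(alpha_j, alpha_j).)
type A_3 + type B_6

The diagram associated to this matrix has two connected components: the simple roots {alpha_2, alpha_4, alpha_6} form a chain of 3 nodes with single edges (A_3), and {alpha_1, alpha_3, alpha_5, alpha_7, alpha_8, alpha_9} form a chain of 6 nodes with a double edge at one end; the terminal node there is the unique short simple root (B_6). A semisimple Lie algebra decomposes uniquely as the direct sum of simple ideals, one per connected component of its Dynkin diagram, so g ≅ A_3 ⊕ B_6 (dimension 15 + 78 = 93).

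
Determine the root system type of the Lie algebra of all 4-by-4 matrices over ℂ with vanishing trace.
type A_3

This is sl(4), which has dimension 4^2 - 1 = 15 and rank 4 - 1 = 3 (a Cartan subalgebra is the diagonal traceless matrices). In the classification of classical Lie algebras, the special linear algebra sl(n+1) has type A_n; here n = 3, so the Dynkin diagram is a chain of 3 nodes with single edges (A_3). Hence the type is A_3.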